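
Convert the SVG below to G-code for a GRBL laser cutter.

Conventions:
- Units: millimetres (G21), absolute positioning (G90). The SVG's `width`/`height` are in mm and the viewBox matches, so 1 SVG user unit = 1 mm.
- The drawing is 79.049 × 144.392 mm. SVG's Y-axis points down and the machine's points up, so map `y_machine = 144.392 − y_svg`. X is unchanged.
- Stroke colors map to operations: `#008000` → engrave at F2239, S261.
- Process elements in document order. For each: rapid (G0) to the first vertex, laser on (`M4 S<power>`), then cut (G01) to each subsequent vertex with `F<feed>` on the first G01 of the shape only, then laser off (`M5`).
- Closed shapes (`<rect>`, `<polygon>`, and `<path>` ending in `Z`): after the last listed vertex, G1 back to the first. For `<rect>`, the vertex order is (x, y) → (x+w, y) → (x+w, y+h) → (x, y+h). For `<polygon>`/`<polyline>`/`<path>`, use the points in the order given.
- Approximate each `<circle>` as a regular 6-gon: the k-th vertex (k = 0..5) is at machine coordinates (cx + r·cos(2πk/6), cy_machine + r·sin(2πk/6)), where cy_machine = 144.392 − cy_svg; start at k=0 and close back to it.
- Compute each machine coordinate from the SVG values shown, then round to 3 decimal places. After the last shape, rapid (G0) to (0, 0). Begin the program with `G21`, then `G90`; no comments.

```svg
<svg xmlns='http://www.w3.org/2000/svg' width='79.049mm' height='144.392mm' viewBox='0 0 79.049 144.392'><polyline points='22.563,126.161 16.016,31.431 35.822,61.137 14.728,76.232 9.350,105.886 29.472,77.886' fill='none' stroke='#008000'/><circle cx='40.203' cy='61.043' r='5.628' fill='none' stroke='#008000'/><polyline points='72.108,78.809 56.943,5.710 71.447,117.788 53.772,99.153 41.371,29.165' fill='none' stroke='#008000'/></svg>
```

G21
G90
G0 X22.563 Y18.231
M4 S261
G01 X16.016 Y112.961 F2239
G01 X35.822 Y83.255
G01 X14.728 Y68.160
G01 X9.350 Y38.506
G01 X29.472 Y66.506
M5
G0 X45.831 Y83.349
M4 S261
G01 X43.017 Y88.223 F2239
G01 X37.389 Y88.223
G01 X34.575 Y83.349
G01 X37.389 Y78.475
G01 X43.017 Y78.475
G01 X45.831 Y83.349
M5
G0 X72.108 Y65.583
M4 S261
G01 X56.943 Y138.682 F2239
G01 X71.447 Y26.604
G01 X53.772 Y45.239
G01 X41.371 Y115.227
M5
G0 X0.000 Y0.000

1 u = 1 mm; y_m = 144.392 − y.

[1] `<polyline>` open polyline, #008000→engrave S261 F2239: (22.563,18.231) → (16.016,112.961) → (35.822,83.255) → (14.728,68.160) → (9.350,38.506) → (29.472,66.506)

[2] `<circle>` circle, #008000→engrave S261 F2239: (45.831,83.349) → (43.017,88.223) → (37.389,88.223) → (34.575,83.349) → (37.389,78.475) → (43.017,78.475) → (45.831,83.349) (closed)

[3] `<polyline>` open polyline, #008000→engrave S261 F2239: (72.108,65.583) → (56.943,138.682) → (71.447,26.604) → (53.772,45.239) → (41.371,115.227)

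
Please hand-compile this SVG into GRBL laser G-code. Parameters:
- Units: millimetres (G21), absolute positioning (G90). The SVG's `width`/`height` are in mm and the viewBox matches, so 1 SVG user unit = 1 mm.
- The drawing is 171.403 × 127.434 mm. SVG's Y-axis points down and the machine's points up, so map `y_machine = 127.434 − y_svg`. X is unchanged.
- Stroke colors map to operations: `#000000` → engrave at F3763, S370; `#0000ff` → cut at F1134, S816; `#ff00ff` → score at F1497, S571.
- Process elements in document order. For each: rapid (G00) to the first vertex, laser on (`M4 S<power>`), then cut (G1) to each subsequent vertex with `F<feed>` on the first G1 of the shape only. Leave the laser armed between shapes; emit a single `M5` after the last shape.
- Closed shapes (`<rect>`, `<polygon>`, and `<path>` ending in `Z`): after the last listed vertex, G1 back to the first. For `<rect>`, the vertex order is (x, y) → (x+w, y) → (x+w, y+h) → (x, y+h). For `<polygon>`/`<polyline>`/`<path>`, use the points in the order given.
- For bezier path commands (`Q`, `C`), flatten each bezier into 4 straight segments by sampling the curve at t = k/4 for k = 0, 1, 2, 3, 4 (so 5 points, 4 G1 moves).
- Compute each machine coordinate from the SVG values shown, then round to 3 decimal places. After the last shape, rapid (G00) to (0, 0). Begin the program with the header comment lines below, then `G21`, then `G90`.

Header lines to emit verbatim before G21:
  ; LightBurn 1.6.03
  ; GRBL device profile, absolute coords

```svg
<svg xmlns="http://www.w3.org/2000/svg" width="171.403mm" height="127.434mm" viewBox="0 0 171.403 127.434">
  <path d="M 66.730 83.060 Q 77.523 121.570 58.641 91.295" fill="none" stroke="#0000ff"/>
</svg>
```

; LightBurn 1.6.03
; GRBL device profile, absolute coords
G21
G90
G00 X66.730 Y44.374
M4 S816
G1 X70.272 Y29.418 F1134
G1 X70.104 Y23.060
G1 X66.227 Y25.301
G1 X58.641 Y36.139
M5
G00 X0.000 Y0.000

1 u = 1 mm; y_m = 127.434 − y.

[1] `<path>` quadratic bezier, #0000ff→cut S816 F1134: (66.730,44.374) → (70.272,29.418) → (70.104,23.060) → (66.227,25.301) → (58.641,36.139)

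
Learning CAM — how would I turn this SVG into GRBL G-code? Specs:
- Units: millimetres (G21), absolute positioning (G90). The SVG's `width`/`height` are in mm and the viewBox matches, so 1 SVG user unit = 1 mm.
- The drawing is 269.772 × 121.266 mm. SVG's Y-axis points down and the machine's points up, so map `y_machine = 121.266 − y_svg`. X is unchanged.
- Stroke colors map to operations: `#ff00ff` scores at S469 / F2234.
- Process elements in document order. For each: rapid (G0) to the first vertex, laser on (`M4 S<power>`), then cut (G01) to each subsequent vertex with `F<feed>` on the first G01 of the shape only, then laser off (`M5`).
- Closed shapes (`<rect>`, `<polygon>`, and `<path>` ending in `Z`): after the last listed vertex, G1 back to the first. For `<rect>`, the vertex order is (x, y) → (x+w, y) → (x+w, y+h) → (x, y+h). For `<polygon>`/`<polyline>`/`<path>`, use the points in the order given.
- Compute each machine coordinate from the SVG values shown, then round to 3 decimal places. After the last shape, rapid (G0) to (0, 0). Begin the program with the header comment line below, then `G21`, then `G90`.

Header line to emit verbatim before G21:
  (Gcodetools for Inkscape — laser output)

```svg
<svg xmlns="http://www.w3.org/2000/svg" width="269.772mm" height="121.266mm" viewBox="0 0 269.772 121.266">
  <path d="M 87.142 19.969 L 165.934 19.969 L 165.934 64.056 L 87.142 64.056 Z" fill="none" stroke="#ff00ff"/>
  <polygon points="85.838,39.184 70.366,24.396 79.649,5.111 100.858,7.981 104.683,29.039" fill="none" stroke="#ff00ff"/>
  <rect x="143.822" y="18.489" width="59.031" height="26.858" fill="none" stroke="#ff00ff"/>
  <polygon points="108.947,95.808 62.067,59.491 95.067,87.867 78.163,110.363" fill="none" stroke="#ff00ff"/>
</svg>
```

(Gcodetools for Inkscape — laser output)
G21
G90
G0 X87.142 Y101.297
M4 S469
G01 X165.934 Y101.297 F2234
G01 X165.934 Y57.210
G01 X87.142 Y57.210
G01 X87.142 Y101.297
M5
G0 X85.838 Y82.082
M4 S469
G01 X70.366 Y96.870 F2234
G01 X79.649 Y116.155
G01 X100.858 Y113.285
G01 X104.683 Y92.227
G01 X85.838 Y82.082
M5
G0 X143.822 Y102.777
M4 S469
G01 X202.853 Y102.777 F2234
G01 X202.853 Y75.919
G01 X143.822 Y75.919
G01 X143.822 Y102.777
M5
G0 X108.947 Y25.458
M4 S469
G01 X62.067 Y61.775 F2234
G01 X95.067 Y33.399
G01 X78.163 Y10.903
G01 X108.947 Y25.458
M5
G0 X0.000 Y0.000

1 u = 1 mm; y_m = 121.266 − y.

[1] `<path>` rectangle, #ff00ff→score S469 F2234: (87.142,101.297) → (165.934,101.297) → (165.934,57.210) → (87.142,57.210) → (87.142,101.297) (closed)

[2] `<polygon>` regular polygon, #ff00ff→score S469 F2234: (85.838,82.082) → (70.366,96.870) → (79.649,116.155) → (100.858,113.285) → (104.683,92.227) → (85.838,82.082) (closed)

[3] `<rect>` rectangle, #ff00ff→score S469 F2234: (143.822,102.777) → (202.853,102.777) → (202.853,75.919) → (143.822,75.919) → (143.822,102.777) (closed)

[4] `<polygon>` closed polygon, #ff00ff→score S469 F2234: (108.947,25.458) → (62.067,61.775) → (95.067,33.399) → (78.163,10.903) → (108.947,25.458) (closed)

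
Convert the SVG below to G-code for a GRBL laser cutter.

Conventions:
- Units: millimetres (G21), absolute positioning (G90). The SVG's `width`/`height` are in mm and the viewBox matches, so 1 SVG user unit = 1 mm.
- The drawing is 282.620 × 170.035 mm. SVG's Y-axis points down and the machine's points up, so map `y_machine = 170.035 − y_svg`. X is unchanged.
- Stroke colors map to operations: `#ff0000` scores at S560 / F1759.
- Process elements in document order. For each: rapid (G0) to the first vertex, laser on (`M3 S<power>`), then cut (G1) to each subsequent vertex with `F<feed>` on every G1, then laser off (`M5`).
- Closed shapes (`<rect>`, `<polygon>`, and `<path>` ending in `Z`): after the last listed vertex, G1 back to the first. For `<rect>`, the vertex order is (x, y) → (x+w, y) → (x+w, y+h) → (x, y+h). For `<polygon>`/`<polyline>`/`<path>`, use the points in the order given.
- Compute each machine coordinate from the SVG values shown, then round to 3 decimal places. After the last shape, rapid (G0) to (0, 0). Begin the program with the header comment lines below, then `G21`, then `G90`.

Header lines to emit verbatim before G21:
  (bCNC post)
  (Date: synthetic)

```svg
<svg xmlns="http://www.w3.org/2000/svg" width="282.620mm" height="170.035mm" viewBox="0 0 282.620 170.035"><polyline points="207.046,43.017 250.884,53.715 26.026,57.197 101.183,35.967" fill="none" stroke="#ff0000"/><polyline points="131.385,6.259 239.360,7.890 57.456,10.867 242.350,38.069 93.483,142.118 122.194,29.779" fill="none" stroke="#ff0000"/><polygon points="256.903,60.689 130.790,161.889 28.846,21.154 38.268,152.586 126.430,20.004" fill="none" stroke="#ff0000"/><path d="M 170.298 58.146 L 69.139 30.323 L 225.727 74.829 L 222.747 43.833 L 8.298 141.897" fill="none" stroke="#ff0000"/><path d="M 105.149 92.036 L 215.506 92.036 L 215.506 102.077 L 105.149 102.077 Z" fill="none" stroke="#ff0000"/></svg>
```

Since the viewBox matches the mm dimensions, user units are millimetres directly. The only transform is the Y-flip y_m = 170.035 − y_svg.

Shape 1 is a open polyline drawn with `<polyline>`. Its stroke #ff0000 means score at S560, F1759. After flipping Y the toolpath is (207.046,127.018) → (250.884,116.320) → (26.026,112.838) → (101.183,134.068).

Shape 2 is a open polyline drawn with `<polyline>`. Its stroke #ff0000 means score at S560, F1759. After flipping Y the toolpath is (131.385,163.776) → (239.360,162.145) → (57.456,159.168) → (242.350,131.966) → (93.483,27.917) → (122.194,140.256).

Shape 3 is a closed polygon drawn with `<polygon>`. Its stroke #ff0000 means score at S560, F1759. After flipping Y the toolpath is (256.903,109.346) → (130.790,8.146) → (28.846,148.881) → (38.268,17.449) → (126.430,150.031) → (256.903,109.346), returning to the start.

Shape 4 is a open polyline drawn with `<path>`. Its stroke #ff0000 means score at S560, F1759. After flipping Y the toolpath is (170.298,111.889) → (69.139,139.712) → (225.727,95.206) → (222.747,126.202) → (8.298,28.138).

Shape 5 is a rectangle drawn with `<path>`. Its stroke #ff0000 means score at S560, F1759. After flipping Y the toolpath is (105.149,77.999) → (215.506,77.999) → (215.506,67.958) → (105.149,67.958) → (105.149,77.999), returning to the start.

(bCNC post)
(Date: synthetic)
G21
G90
G0 X207.046 Y127.018
M3 S560
G1 X250.884 Y116.320 F1759
G1 X26.026 Y112.838 F1759
G1 X101.183 Y134.068 F1759
M5
G0 X131.385 Y163.776
M3 S560
G1 X239.360 Y162.145 F1759
G1 X57.456 Y159.168 F1759
G1 X242.350 Y131.966 F1759
G1 X93.483 Y27.917 F1759
G1 X122.194 Y140.256 F1759
M5
G0 X256.903 Y109.346
M3 S560
G1 X130.790 Y8.146 F1759
G1 X28.846 Y148.881 F1759
G1 X38.268 Y17.449 F1759
G1 X126.430 Y150.031 F1759
G1 X256.903 Y109.346 F1759
M5
G0 X170.298 Y111.889
M3 S560
G1 X69.139 Y139.712 F1759
G1 X225.727 Y95.206 F1759
G1 X222.747 Y126.202 F1759
G1 X8.298 Y28.138 F1759
M5
G0 X105.149 Y77.999
M3 S560
G1 X215.506 Y77.999 F1759
G1 X215.506 Y67.958 F1759
G1 X105.149 Y67.958 F1759
G1 X105.149 Y77.999 F1759
M5
G0 X0.000 Y0.000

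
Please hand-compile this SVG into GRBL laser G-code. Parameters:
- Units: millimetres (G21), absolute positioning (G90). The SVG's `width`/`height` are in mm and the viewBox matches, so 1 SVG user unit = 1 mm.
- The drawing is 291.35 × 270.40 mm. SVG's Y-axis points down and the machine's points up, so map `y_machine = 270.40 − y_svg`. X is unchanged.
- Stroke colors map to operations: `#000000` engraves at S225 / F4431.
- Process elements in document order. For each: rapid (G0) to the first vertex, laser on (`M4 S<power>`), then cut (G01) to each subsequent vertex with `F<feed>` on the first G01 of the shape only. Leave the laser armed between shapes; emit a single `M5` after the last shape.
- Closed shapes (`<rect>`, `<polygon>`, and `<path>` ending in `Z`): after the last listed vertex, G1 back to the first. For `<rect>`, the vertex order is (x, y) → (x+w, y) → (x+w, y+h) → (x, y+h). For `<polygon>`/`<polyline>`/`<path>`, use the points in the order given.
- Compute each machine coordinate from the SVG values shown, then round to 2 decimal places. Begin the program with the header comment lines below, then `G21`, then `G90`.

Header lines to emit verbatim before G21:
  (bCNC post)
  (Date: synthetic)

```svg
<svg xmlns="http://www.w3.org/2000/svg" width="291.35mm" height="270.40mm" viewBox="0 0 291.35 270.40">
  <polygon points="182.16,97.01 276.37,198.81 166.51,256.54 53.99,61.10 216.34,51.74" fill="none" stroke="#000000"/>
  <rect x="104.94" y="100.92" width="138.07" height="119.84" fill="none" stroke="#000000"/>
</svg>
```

(bCNC post)
(Date: synthetic)
G21
G90
G0 X182.16 Y173.39
M4 S225
G01 X276.37 Y71.59 F4431
G01 X166.51 Y13.86
G01 X53.99 Y209.30
G01 X216.34 Y218.66
G01 X182.16 Y173.39
G0 X104.94 Y169.48
M4 S225
G01 X243.01 Y169.48 F4431
G01 X243.01 Y49.64
G01 X104.94 Y49.64
G01 X104.94 Y169.48
M5

viewBox `0 0 291.35 270.40` with mm width/height → 1 unit = 1 mm. Flip: y_m = 270.40 − y_svg.

**Shape 1** — `<polygon>` closed polygon, stroke `#000000` → engrave (S225, F4431). Machine vertices: (182.16,173.39) → (276.37,71.59) → (166.51,13.86) → (53.99,209.30) → (216.34,218.66) → (182.16,173.39). Closed: final G1 returns to the first vertex.

**Shape 2** — `<rect>` rectangle, stroke `#000000` → engrave (S225, F4431). Machine vertices: (104.94,169.48) → (243.01,169.48) → (243.01,49.64) → (104.94,49.64) → (104.94,169.48). Closed: final G1 returns to the first vertex.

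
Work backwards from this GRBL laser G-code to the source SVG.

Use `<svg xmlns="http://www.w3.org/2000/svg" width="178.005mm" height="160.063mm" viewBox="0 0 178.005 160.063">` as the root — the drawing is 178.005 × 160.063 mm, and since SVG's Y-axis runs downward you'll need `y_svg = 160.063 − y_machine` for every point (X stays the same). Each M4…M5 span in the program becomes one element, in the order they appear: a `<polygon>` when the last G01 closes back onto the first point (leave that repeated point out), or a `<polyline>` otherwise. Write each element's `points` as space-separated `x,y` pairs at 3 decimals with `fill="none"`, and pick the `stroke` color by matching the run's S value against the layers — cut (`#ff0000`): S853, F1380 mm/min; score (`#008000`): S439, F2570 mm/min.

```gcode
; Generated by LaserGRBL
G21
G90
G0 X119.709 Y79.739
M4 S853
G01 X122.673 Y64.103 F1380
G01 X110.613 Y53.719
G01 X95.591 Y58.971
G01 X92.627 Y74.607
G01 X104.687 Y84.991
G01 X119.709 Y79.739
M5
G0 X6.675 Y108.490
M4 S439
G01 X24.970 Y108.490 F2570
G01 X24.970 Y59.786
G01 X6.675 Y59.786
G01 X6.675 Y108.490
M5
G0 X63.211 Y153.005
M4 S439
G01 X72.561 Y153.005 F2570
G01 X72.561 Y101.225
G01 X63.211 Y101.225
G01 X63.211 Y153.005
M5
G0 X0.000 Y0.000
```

<svg xmlns="http://www.w3.org/2000/svg" width="178.005mm" height="160.063mm" viewBox="0 0 178.005 160.063">
  <polygon points="119.709,80.324 122.673,95.960 110.613,106.344 95.591,101.092 92.627,85.456 104.687,75.072" fill="none" stroke="#ff0000"/>
  <polygon points="6.675,51.573 24.970,51.573 24.970,100.277 6.675,100.277" fill="none" stroke="#008000"/>
  <polygon points="63.211,7.058 72.561,7.058 72.561,58.838 63.211,58.838" fill="none" stroke="#008000"/>
</svg>

y_svg = 160.063 − y_m.

[1] S853→`#ff0000` (cut); closed run; points: 119.709,80.324 122.673,95.960 110.613,106.344 95.591,101.092 92.627,85.456 104.687,75.072

[2] S439→`#008000` (score); closed run; points: 6.675,51.573 24.970,51.573 24.970,100.277 6.675,100.277

[3] S439→`#008000` (score); closed run; points: 63.211,7.058 72.561,7.058 72.561,58.838 63.211,58.838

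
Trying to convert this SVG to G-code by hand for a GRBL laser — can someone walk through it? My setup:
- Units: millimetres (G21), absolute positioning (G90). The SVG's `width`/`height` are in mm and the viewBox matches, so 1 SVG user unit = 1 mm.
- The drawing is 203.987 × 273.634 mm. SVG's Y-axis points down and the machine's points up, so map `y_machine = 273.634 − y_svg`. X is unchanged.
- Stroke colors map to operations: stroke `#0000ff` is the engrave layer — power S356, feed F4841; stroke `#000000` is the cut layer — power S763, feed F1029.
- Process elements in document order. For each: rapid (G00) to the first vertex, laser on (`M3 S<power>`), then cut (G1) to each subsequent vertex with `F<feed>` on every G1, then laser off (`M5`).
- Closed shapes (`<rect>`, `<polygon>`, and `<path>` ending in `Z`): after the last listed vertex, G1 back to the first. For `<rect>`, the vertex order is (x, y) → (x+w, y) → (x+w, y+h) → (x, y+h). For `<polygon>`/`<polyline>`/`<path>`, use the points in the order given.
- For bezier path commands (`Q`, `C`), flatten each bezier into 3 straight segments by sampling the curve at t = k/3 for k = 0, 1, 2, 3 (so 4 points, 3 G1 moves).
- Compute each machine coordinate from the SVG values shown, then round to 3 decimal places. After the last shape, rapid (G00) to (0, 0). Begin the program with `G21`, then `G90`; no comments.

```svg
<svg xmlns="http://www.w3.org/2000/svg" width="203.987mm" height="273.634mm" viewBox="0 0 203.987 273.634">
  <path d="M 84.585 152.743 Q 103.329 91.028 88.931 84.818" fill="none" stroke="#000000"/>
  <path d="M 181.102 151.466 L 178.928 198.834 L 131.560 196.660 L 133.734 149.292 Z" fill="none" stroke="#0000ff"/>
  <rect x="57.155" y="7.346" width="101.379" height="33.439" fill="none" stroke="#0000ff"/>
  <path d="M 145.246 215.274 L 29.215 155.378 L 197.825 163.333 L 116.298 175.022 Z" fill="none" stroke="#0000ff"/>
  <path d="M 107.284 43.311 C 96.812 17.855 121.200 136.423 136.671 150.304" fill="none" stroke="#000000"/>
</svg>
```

G21
G90
G00 X84.585 Y120.891
M3 S763
G1 X93.399 Y155.867 F1029
G1 X94.847 Y178.509 F1029
G1 X88.931 Y188.816 F1029
M5
G00 X181.102 Y122.168
M3 S356
G1 X178.928 Y74.800 F4841
G1 X131.560 Y76.974 F4841
G1 X133.734 Y124.342 F4841
G1 X181.102 Y122.168 F4841
M5
G00 X57.155 Y266.288
M3 S356
G1 X158.534 Y266.288 F4841
G1 X158.534 Y232.849 F4841
G1 X57.155 Y232.849 F4841
G1 X57.155 Y266.288 F4841
M5
G00 X145.246 Y58.360
M3 S356
G1 X29.215 Y118.256 F4841
G1 X197.825 Y110.301 F4841
G1 X116.298 Y98.612 F4841
G1 X145.246 Y58.360 F4841
M5
G00 X107.284 Y230.323
M3 S763
G1 X106.811 Y216.983 F1029
G1 X119.849 Y162.895 F1029
G1 X136.671 Y123.330 F1029
M5
G00 X0.000 Y0.000

viewBox `0 0 203.987 273.634` with mm width/height → 1 unit = 1 mm. Flip: y_m = 273.634 − y_svg.

**Shape 1** — `<path>` quadratic bezier, stroke `#000000` → cut (S763, F1029). Control points (SVG): P0=(84.585,152.743), P1=(103.329,91.028), P2=(88.931,84.818); sampled at t=k/3. Machine vertices: (84.585,120.891) → (93.399,155.867) → (94.847,178.509) → (88.931,188.816). Open path.

**Shape 2** — `<path>` regular polygon, stroke `#0000ff` → engrave (S356, F4841). Machine vertices: (181.102,122.168) → (178.928,74.800) → (131.560,76.974) → (133.734,124.342) → (181.102,122.168). Closed: final G1 returns to the first vertex.

**Shape 3** — `<rect>` rectangle, stroke `#0000ff` → engrave (S356, F4841). Machine vertices: (57.155,266.288) → (158.534,266.288) → (158.534,232.849) → (57.155,232.849) → (57.155,266.288). Closed: final G1 returns to the first vertex.

**Shape 4** — `<path>` closed polygon, stroke `#0000ff` → engrave (S356, F4841). Machine vertices: (145.246,58.360) → (29.215,118.256) → (197.825,110.301) → (116.298,98.612) → (145.246,58.360). Closed: final G1 returns to the first vertex.

**Shape 5** — `<path>` cubic bezier, stroke `#000000` → cut (S763, F1029). Control points (SVG): P0=(107.284,43.311), P1=(96.812,17.855), P2=(121.200,136.423), P3=(136.671,150.304); sampled at t=k/3. Machine vertices: (107.284,230.323) → (106.811,216.983) → (119.849,162.895) → (136.671,123.330). Open path.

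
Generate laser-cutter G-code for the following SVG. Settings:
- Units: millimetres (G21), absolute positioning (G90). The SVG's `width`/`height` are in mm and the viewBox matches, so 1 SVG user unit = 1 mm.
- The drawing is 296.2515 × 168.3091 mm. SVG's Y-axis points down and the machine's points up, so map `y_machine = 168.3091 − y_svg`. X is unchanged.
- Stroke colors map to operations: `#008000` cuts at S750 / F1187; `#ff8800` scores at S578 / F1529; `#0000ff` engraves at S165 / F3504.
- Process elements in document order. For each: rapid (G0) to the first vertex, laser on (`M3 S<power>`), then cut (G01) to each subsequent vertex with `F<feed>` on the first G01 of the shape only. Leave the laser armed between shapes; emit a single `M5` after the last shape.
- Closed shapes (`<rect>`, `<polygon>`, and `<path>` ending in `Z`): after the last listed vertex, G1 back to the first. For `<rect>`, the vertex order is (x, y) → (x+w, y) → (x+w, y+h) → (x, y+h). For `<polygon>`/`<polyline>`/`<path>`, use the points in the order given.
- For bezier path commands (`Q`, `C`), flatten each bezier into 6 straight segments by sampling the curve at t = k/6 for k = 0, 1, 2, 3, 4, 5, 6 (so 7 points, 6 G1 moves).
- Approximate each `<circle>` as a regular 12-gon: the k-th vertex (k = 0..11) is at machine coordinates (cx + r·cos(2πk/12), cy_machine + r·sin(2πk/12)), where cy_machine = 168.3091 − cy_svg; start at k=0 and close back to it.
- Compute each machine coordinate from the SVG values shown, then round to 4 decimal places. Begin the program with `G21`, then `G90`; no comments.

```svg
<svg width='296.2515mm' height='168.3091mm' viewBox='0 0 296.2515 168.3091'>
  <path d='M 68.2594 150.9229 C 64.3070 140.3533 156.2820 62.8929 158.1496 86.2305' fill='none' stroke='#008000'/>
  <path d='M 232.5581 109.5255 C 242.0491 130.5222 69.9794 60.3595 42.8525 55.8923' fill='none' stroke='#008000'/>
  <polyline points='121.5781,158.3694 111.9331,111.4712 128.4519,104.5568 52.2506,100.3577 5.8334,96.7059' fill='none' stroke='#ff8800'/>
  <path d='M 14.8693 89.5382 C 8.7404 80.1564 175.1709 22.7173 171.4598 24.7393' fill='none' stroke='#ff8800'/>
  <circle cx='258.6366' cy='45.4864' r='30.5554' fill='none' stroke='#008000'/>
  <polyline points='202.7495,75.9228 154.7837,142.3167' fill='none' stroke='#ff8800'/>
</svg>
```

G21
G90
G0 X68.2594 Y17.3862
M3 S750
G01 X73.4159 Y27.4689 F1187
G01 X89.3926 Y44.0420
G01 X111.0220 Y62.4476
G01 X133.1364 Y78.0276
G01 X150.5681 Y86.1239
G01 X158.1496 Y82.0786
G0 X232.5581 Y58.7836
M3 S750
G01 X223.6851 Y55.1557 F1187
G01 X193.6216 Y62.3639
G01 X151.4370 Y76.0512
G01 X106.2009 Y91.8605
G01 X66.9829 Y105.4348
G01 X42.8525 Y112.4168
G0 X121.5781 Y9.9397
M3 S578
G01 X111.9331 Y56.8379 F1529
G01 X128.4519 Y63.7523
G01 X52.2506 Y67.9514
G01 X5.8334 Y71.6032
G0 X14.8693 Y78.7709
M3 S578
G01 X24.5982 Y86.9688 F1529
G01 X53.5676 Y100.1896
G01 X92.2579 Y115.4468
G01 X131.1497 Y129.7536
G01 X160.7235 Y140.1235
G01 X171.4598 Y143.5698
G0 X289.1920 Y122.8227
M3 S750
G01 X285.0984 Y138.1004 F1187
G01 X273.9143 Y149.2845
G01 X258.6366 Y153.3781
G01 X243.3589 Y149.2845
G01 X232.1748 Y138.1004
G01 X228.0812 Y122.8227
G01 X232.1748 Y107.5450
G01 X243.3589 Y96.3609
G01 X258.6366 Y92.2673
G01 X273.9143 Y96.3609
G01 X285.0984 Y107.5450
G01 X289.1920 Y122.8227
G0 X202.7495 Y92.3863
M3 S578
G01 X154.7837 Y25.9924 F1529
M5

1 u = 1 mm; y_m = 168.3091 − y.

[1] `<path>` cubic bezier, #008000→cut S750 F1187: (68.2594,17.3862) → (73.4159,27.4689) → (89.3926,44.0420) → (111.0220,62.4476) → (133.1364,78.0276) → (150.5681,86.1239) → (158.1496,82.0786)

[2] `<path>` cubic bezier, #008000→cut S750 F1187: (232.5581,58.7836) → (223.6851,55.1557) → (193.6216,62.3639) → (151.4370,76.0512) → (106.2009,91.8605) → (66.9829,105.4348) → (42.8525,112.4168)

[3] `<polyline>` open polyline, #ff8800→score S578 F1529: (121.5781,9.9397) → (111.9331,56.8379) → (128.4519,63.7523) → (52.2506,67.9514) → (5.8334,71.6032)

[4] `<path>` cubic bezier, #ff8800→score S578 F1529: (14.8693,78.7709) → (24.5982,86.9688) → (53.5676,100.1896) → (92.2579,115.4468) → (131.1497,129.7536) → (160.7235,140.1235) → (171.4598,143.5698)

[5] `<circle>` circle, #008000→cut S750 F1187: (289.1920,122.8227) → (285.0984,138.1004) → (273.9143,149.2845) → (258.6366,153.3781) → (243.3589,149.2845) → (232.1748,138.1004) → (228.0812,122.8227) → (232.1748,107.5450) → (243.3589,96.3609) → (258.6366,92.2673) → (273.9143,96.3609) → (285.0984,107.5450) → (289.1920,122.8227) (closed)

[6] `<polyline>` line segment, #ff8800→score S578 F1529: (202.7495,92.3863) → (154.7837,25.9924)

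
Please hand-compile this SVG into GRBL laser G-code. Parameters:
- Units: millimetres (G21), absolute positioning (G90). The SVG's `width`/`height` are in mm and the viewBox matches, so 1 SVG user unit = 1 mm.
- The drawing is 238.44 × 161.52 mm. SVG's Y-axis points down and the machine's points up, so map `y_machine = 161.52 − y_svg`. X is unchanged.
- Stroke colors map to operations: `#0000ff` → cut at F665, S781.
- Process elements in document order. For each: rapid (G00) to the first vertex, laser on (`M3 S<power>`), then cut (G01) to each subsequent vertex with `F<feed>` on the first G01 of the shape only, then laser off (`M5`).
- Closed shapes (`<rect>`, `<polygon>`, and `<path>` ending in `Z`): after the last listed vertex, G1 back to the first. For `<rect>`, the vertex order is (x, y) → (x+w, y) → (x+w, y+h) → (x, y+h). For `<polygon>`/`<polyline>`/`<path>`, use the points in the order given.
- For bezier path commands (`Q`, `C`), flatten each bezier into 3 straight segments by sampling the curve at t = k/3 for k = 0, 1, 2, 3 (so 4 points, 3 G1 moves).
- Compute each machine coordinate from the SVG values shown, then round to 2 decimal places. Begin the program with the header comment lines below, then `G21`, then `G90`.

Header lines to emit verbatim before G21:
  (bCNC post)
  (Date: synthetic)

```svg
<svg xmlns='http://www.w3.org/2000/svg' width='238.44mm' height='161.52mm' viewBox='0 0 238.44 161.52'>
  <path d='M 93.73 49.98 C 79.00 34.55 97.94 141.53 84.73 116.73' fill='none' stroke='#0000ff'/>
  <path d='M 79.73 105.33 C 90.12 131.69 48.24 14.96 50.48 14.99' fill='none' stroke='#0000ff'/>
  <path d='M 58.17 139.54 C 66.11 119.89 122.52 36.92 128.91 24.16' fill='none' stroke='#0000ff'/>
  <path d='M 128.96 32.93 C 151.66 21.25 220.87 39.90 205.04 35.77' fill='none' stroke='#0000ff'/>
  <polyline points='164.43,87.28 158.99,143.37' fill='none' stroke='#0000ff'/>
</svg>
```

(bCNC post)
(Date: synthetic)
G21
G90
G00 X93.73 Y111.54
M3 S781
G01 X87.79 Y95.58 F665
G01 X89.66 Y54.50
G01 X84.73 Y44.79
M5
G00 X79.73 Y56.19
M3 S781
G01 X76.27 Y67.90 F665
G01 X59.38 Y117.26
G01 X50.48 Y146.53
M5
G00 X58.17 Y21.98
M3 S781
G01 X78.62 Y57.79 F665
G01 X109.49 Y106.14
G01 X128.91 Y137.36
M5
G00 X128.96 Y128.59
M3 S781
G01 X162.29 Y132.13 F665
G01 X197.40 Y127.25
G01 X205.04 Y125.75
M5
G00 X164.43 Y74.24
M3 S781
G01 X158.99 Y18.15 F665
M5

Since the viewBox matches the mm dimensions, user units are millimetres directly. The only transform is the Y-flip y_m = 161.52 − y_svg.

Shape 1 is a cubic bezier drawn with `<path>`. Its stroke #0000ff means cut at S781, F665. After flipping Y the toolpath is (93.73,111.54) → (87.79,95.58) → (89.66,54.50) → (84.73,44.79).

Shape 2 is a cubic bezier drawn with `<path>`. Its stroke #0000ff means cut at S781, F665. After flipping Y the toolpath is (79.73,56.19) → (76.27,67.90) → (59.38,117.26) → (50.48,146.53).

Shape 3 is a cubic bezier drawn with `<path>`. Its stroke #0000ff means cut at S781, F665. After flipping Y the toolpath is (58.17,21.98) → (78.62,57.79) → (109.49,106.14) → (128.91,137.36).

Shape 4 is a cubic bezier drawn with `<path>`. Its stroke #0000ff means cut at S781, F665. After flipping Y the toolpath is (128.96,128.59) → (162.29,132.13) → (197.40,127.25) → (205.04,125.75).

Shape 5 is a line segment drawn with `<polyline>`. Its stroke #0000ff means cut at S781, F665. After flipping Y the toolpath is (164.43,74.24) → (158.99,18.15).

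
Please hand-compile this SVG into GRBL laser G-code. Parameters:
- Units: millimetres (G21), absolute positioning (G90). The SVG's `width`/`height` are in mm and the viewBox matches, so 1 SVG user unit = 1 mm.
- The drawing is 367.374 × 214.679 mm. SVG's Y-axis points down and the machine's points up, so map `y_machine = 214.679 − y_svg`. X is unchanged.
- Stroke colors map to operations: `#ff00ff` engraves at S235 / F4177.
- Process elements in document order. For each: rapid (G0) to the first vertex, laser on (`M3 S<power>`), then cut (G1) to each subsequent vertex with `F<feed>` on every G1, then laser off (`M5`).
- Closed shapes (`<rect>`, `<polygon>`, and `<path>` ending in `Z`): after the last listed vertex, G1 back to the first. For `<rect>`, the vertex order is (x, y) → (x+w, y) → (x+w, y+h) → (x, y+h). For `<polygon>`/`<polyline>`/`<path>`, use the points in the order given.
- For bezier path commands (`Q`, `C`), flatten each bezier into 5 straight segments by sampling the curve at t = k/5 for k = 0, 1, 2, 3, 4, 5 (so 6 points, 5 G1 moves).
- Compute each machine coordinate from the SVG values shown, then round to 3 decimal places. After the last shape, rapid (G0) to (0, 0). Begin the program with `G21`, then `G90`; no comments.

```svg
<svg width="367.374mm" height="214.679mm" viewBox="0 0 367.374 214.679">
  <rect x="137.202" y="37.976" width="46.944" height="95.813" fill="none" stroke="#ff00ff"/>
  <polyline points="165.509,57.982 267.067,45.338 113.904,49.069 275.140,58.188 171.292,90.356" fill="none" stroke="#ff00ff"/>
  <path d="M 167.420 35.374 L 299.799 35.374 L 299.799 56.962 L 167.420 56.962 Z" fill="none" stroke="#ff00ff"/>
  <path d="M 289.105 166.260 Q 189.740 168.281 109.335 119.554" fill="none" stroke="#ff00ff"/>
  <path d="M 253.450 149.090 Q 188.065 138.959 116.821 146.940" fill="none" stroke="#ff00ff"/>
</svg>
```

G21
G90
G0 X137.202 Y176.703
M3 S235
G1 X184.146 Y176.703 F4177
G1 X184.146 Y80.890 F4177
G1 X137.202 Y80.890 F4177
G1 X137.202 Y176.703 F4177
M5
G0 X165.509 Y156.697
M3 S235
G1 X267.067 Y169.341 F4177
G1 X113.904 Y165.610 F4177
G1 X275.140 Y156.491 F4177
G1 X171.292 Y124.323 F4177
M5
G0 X167.420 Y179.305
M3 S235
G1 X299.799 Y179.305 F4177
G1 X299.799 Y157.717 F4177
G1 X167.420 Y157.717 F4177
G1 X167.420 Y179.305 F4177
M5
G0 X289.105 Y48.419
M3 S235
G1 X250.117 Y49.641 F4177
G1 X212.647 Y54.922 F4177
G1 X176.693 Y64.263 F4177
G1 X142.255 Y77.664 F4177
G1 X109.335 Y95.125 F4177
M5
G0 X253.450 Y65.589
M3 S235
G1 X227.062 Y68.917 F4177
G1 X200.205 Y70.796 F4177
G1 X172.879 Y71.226 F4177
G1 X145.084 Y70.207 F4177
G1 X116.821 Y67.739 F4177
M5
G0 X0.000 Y0.000

1 u = 1 mm; y_m = 214.679 − y.

[1] `<rect>` rectangle, #ff00ff→engrave S235 F4177: (137.202,176.703) → (184.146,176.703) → (184.146,80.890) → (137.202,80.890) → (137.202,176.703) (closed)

[2] `<polyline>` open polyline, #ff00ff→engrave S235 F4177: (165.509,156.697) → (267.067,169.341) → (113.904,165.610) → (275.140,156.491) → (171.292,124.323)

[3] `<path>` rectangle, #ff00ff→engrave S235 F4177: (167.420,179.305) → (299.799,179.305) → (299.799,157.717) → (167.420,157.717) → (167.420,179.305) (closed)

[4] `<path>` quadratic bezier, #ff00ff→engrave S235 F4177: (289.105,48.419) → (250.117,49.641) → (212.647,54.922) → (176.693,64.263) → (142.255,77.664) → (109.335,95.125)

[5] `<path>` quadratic bezier, #ff00ff→engrave S235 F4177: (253.450,65.589) → (227.062,68.917) → (200.205,70.796) → (172.879,71.226) → (145.084,70.207) → (116.821,67.739)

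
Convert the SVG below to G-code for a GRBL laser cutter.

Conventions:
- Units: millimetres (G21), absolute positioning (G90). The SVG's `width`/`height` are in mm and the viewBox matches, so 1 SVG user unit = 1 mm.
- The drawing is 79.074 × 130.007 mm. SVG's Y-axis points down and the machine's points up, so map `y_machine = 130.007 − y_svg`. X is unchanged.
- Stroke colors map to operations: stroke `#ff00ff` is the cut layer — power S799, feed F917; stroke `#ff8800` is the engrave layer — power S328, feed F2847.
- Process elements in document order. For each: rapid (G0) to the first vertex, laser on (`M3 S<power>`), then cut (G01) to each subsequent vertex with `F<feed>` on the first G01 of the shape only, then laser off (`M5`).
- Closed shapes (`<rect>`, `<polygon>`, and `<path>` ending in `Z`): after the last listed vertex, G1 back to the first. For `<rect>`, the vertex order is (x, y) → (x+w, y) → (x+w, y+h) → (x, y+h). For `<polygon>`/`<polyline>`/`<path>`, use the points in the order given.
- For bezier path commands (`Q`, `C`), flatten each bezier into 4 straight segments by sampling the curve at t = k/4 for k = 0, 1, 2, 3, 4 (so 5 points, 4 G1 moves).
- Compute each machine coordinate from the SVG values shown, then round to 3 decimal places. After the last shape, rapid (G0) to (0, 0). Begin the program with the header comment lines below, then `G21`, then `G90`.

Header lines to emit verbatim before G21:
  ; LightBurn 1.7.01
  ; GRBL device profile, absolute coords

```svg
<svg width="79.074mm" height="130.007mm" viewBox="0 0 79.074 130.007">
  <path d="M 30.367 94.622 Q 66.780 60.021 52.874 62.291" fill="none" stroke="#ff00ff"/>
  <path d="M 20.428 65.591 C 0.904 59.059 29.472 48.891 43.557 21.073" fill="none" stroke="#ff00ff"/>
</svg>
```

Since the viewBox matches the mm dimensions, user units are millimetres directly. The only transform is the Y-flip y_m = 130.007 − y_svg.

Shape 1 is a quadratic bezier drawn with `<path>`. Its stroke #ff00ff means cut at S799, F917. After flipping Y the toolpath is (30.367,35.385) → (45.429,50.381) → (54.200,60.768) → (56.682,66.547) → (52.874,67.716).

Shape 2 is a cubic bezier drawn with `<path>`. Its stroke #ff00ff means cut at S799, F917. After flipping Y the toolpath is (20.428,64.416) → (13.825,70.216) → (19.389,78.693) → (31.255,91.161) → (43.557,108.934).

; LightBurn 1.7.01
; GRBL device profile, absolute coords
G21
G90
G0 X30.367 Y35.385
M3 S799
G01 X45.429 Y50.381 F917
G01 X54.200 Y60.768
G01 X56.682 Y66.547
G01 X52.874 Y67.716
M5
G0 X20.428 Y64.416
M3 S799
G01 X13.825 Y70.216 F917
G01 X19.389 Y78.693
G01 X31.255 Y91.161
G01 X43.557 Y108.934
M5
G0 X0.000 Y0.000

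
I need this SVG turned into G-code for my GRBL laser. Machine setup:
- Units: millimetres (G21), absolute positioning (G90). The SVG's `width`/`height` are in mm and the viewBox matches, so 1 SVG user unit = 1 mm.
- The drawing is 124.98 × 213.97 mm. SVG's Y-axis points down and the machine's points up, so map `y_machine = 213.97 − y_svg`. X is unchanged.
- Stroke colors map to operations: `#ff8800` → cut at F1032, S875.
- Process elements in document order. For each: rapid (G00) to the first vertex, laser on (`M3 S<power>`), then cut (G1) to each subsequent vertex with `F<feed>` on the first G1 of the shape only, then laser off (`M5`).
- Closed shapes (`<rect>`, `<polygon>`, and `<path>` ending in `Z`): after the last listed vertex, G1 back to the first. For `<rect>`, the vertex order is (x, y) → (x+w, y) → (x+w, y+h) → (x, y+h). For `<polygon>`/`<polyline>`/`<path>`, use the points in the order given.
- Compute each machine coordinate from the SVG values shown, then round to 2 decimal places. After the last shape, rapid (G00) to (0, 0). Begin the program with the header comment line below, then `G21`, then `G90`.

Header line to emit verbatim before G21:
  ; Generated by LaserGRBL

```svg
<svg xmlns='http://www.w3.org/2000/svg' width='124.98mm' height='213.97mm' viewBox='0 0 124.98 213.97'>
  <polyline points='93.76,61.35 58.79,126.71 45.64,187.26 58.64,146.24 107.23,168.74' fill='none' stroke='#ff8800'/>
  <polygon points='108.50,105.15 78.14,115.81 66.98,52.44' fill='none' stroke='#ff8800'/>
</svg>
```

; Generated by LaserGRBL
G21
G90
G00 X93.76 Y152.62
M3 S875
G1 X58.79 Y87.26 F1032
G1 X45.64 Y26.71
G1 X58.64 Y67.73
G1 X107.23 Y45.23
M5
G00 X108.50 Y108.82
M3 S875
G1 X78.14 Y98.16 F1032
G1 X66.98 Y161.53
G1 X108.50 Y108.82
M5
G00 X0.00 Y0.00

viewBox `0 0 124.98 213.97` with mm width/height → 1 unit = 1 mm. Flip: y_m = 213.97 − y_svg.

**Shape 1** — `<polyline>` open polyline, stroke `#ff8800` → cut (S875, F1032). Machine vertices: (93.76,152.62) → (58.79,87.26) → (45.64,26.71) → (58.64,67.73) → (107.23,45.23). Open path.

**Shape 2** — `<polygon>` closed polygon, stroke `#ff8800` → cut (S875, F1032). Machine vertices: (108.50,108.82) → (78.14,98.16) → (66.98,161.53) → (108.50,108.82). Closed: final G1 returns to the first vertex.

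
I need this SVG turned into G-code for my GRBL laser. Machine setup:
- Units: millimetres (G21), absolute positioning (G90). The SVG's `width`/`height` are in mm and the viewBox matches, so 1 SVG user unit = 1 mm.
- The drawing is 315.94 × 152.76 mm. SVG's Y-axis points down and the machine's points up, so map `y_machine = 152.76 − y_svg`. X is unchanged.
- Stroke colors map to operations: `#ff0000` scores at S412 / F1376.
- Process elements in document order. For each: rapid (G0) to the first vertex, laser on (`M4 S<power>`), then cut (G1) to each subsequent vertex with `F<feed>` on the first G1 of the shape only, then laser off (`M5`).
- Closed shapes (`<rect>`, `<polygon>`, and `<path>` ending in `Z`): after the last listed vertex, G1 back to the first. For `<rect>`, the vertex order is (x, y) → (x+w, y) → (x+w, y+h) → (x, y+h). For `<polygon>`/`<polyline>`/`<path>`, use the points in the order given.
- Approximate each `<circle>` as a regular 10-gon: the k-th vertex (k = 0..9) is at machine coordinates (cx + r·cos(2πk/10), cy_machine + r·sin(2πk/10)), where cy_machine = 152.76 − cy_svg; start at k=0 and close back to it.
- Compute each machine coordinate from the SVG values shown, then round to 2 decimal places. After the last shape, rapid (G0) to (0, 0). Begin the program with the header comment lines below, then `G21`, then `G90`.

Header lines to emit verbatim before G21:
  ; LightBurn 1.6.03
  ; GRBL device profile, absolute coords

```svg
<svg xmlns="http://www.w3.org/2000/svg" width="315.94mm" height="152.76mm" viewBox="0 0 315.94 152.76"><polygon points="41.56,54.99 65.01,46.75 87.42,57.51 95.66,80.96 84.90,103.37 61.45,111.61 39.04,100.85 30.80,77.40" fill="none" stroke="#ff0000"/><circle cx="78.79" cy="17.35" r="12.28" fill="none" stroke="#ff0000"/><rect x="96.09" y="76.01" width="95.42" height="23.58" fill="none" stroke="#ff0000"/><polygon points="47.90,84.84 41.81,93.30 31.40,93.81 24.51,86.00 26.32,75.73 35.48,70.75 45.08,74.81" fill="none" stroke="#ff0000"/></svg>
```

Since the viewBox matches the mm dimensions, user units are millimetres directly. The only transform is the Y-flip y_m = 152.76 − y_svg.

Shape 1 is a regular polygon drawn with `<polygon>`. Its stroke #ff0000 means score at S412, F1376. After flipping Y the toolpath is (41.56,97.77) → (65.01,106.01) → (87.42,95.25) → (95.66,71.80) → (84.90,49.39) → (61.45,41.15) → (39.04,51.91) → (30.80,75.36) → (41.56,97.77), returning to the start.

Shape 2 is a circle drawn with `<circle>`. Its stroke #ff0000 means score at S412, F1376. After flipping Y the toolpath is (91.07,135.41) → (88.72,142.63) → (82.58,147.09) → (75.00,147.09) → (68.86,142.63) → (66.51,135.41) → (68.86,128.19) → (75.00,123.73) → (82.58,123.73) → (88.72,128.19) → (91.07,135.41), returning to the start.

Shape 3 is a rectangle drawn with `<rect>`. Its stroke #ff0000 means score at S412, F1376. After flipping Y the toolpath is (96.09,76.75) → (191.51,76.75) → (191.51,53.17) → (96.09,53.17) → (96.09,76.75), returning to the start.

Shape 4 is a regular polygon drawn with `<polygon>`. Its stroke #ff0000 means score at S412, F1376. After flipping Y the toolpath is (47.90,67.92) → (41.81,59.46) → (31.40,58.95) → (24.51,66.76) → (26.32,77.03) → (35.48,82.01) → (45.08,77.95) → (47.90,67.92), returning to the start.

; LightBurn 1.6.03
; GRBL device profile, absolute coords
G21
G90
G0 X41.56 Y97.77
M4 S412
G1 X65.01 Y106.01 F1376
G1 X87.42 Y95.25
G1 X95.66 Y71.80
G1 X84.90 Y49.39
G1 X61.45 Y41.15
G1 X39.04 Y51.91
G1 X30.80 Y75.36
G1 X41.56 Y97.77
M5
G0 X91.07 Y135.41
M4 S412
G1 X88.72 Y142.63 F1376
G1 X82.58 Y147.09
G1 X75.00 Y147.09
G1 X68.86 Y142.63
G1 X66.51 Y135.41
G1 X68.86 Y128.19
G1 X75.00 Y123.73
G1 X82.58 Y123.73
G1 X88.72 Y128.19
G1 X91.07 Y135.41
M5
G0 X96.09 Y76.75
M4 S412
G1 X191.51 Y76.75 F1376
G1 X191.51 Y53.17
G1 X96.09 Y53.17
G1 X96.09 Y76.75
M5
G0 X47.90 Y67.92
M4 S412
G1 X41.81 Y59.46 F1376
G1 X31.40 Y58.95
G1 X24.51 Y66.76
G1 X26.32 Y77.03
G1 X35.48 Y82.01
G1 X45.08 Y77.95
G1 X47.90 Y67.92
M5
G0 X0.00 Y0.00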